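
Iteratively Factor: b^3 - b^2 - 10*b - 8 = (b + 2)*(b^2 - 3*b - 4) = (b + 1)*(b + 2)*(b - 4)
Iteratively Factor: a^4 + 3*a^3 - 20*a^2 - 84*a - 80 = (a + 2)*(a^3 + a^2 - 22*a - 40) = (a - 5)*(a + 2)*(a^2 + 6*a + 8) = (a - 5)*(a + 2)^2*(a + 4)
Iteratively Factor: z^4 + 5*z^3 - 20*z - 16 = (z - 2)*(z^3 + 7*z^2 + 14*z + 8) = (z - 2)*(z + 2)*(z^2 + 5*z + 4) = (z - 2)*(z + 2)*(z + 4)*(z + 1)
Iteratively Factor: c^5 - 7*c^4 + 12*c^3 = (c)*(c^4 - 7*c^3 + 12*c^2) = c^2*(c^3 - 7*c^2 + 12*c) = c^2*(c - 4)*(c^2 - 3*c) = c^3*(c - 4)*(c - 3)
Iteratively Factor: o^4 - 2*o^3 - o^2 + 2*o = (o + 1)*(o^3 - 3*o^2 + 2*o) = (o - 1)*(o + 1)*(o^2 - 2*o) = (o - 2)*(o - 1)*(o + 1)*(o)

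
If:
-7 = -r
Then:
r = 7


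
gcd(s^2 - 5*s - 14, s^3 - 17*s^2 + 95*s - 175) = s - 7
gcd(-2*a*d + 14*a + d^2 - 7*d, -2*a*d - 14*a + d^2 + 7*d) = 2*a - d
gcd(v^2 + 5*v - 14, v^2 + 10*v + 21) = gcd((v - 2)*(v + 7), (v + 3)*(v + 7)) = v + 7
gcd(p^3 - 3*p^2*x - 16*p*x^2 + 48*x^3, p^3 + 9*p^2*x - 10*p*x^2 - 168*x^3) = -p + 4*x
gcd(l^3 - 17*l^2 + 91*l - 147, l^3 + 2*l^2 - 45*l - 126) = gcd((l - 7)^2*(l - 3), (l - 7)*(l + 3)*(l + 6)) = l - 7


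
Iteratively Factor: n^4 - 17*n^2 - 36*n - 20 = (n + 2)*(n^3 - 2*n^2 - 13*n - 10) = (n - 5)*(n + 2)*(n^2 + 3*n + 2) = (n - 5)*(n + 1)*(n + 2)*(n + 2)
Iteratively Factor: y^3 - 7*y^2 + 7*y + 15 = (y + 1)*(y^2 - 8*y + 15) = (y - 5)*(y + 1)*(y - 3)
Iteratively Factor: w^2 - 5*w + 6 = (w - 2)*(w - 3)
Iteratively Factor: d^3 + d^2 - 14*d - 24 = (d + 3)*(d^2 - 2*d - 8) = (d - 4)*(d + 3)*(d + 2)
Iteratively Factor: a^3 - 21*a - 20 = (a + 1)*(a^2 - a - 20) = (a + 1)*(a + 4)*(a - 5)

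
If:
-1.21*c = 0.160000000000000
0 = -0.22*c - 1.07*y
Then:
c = -0.13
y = 0.03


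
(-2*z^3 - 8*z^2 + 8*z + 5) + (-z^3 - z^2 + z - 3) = -3*z^3 - 9*z^2 + 9*z + 2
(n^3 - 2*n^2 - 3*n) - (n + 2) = n^3 - 2*n^2 - 4*n - 2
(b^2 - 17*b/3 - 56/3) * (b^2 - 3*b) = b^4 - 26*b^3/3 - 5*b^2/3 + 56*b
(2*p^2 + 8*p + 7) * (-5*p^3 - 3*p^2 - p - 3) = -10*p^5 - 46*p^4 - 61*p^3 - 35*p^2 - 31*p - 21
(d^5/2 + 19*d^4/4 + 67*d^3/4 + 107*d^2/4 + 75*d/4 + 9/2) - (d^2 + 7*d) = d^5/2 + 19*d^4/4 + 67*d^3/4 + 103*d^2/4 + 47*d/4 + 9/2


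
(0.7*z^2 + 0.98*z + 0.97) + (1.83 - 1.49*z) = 0.7*z^2 - 0.51*z + 2.8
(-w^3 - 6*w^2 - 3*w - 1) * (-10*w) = 10*w^4 + 60*w^3 + 30*w^2 + 10*w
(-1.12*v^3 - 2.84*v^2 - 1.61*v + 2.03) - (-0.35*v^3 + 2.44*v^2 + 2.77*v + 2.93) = -0.77*v^3 - 5.28*v^2 - 4.38*v - 0.9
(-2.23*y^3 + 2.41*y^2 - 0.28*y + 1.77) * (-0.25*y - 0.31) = 0.5575*y^4 + 0.0888*y^3 - 0.6771*y^2 - 0.3557*y - 0.5487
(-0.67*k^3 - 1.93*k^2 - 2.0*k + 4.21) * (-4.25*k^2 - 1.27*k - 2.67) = 2.8475*k^5 + 9.0534*k^4 + 12.74*k^3 - 10.1994*k^2 - 0.00670000000000037*k - 11.2407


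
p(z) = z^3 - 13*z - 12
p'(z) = 3*z^2 - 13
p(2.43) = -29.24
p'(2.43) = 4.71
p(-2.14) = 6.02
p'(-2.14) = 0.74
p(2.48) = -28.99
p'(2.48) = 5.45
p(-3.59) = -11.60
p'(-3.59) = 25.66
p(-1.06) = 0.59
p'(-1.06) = -9.63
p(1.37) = -27.24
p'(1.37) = -7.37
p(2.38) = -29.46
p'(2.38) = 3.99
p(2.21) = -29.94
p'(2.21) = 1.65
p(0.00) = -12.00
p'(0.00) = -13.00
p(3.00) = -24.00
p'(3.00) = 14.00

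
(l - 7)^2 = l^2 - 14*l + 49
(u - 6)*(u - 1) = u^2 - 7*u + 6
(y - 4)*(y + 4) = y^2 - 16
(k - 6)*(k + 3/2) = k^2 - 9*k/2 - 9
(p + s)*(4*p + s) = 4*p^2 + 5*p*s + s^2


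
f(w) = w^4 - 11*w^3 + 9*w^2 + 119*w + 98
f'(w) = 4*w^3 - 33*w^2 + 18*w + 119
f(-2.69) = 109.49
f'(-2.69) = -246.07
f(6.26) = 32.84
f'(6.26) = -80.25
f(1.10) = 226.61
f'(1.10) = 104.19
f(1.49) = 263.83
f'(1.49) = 85.79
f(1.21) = 237.82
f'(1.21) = 99.55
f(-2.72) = 117.00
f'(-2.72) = -254.60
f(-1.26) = -13.13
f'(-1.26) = 35.93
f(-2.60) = 88.47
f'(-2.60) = -221.18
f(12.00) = 4550.00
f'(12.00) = 2495.00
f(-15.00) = 88088.00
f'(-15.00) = -21076.00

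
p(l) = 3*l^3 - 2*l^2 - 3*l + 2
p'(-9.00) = 762.00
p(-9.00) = -2320.00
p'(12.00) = 1245.00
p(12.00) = 4862.00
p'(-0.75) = 5.06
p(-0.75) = 1.86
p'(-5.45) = 286.12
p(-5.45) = -526.69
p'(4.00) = 125.00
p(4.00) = 150.00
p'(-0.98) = 9.56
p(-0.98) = 0.20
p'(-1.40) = 20.24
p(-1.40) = -5.95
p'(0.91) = 0.81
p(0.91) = -0.13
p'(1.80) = 18.96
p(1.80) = 7.62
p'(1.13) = 3.97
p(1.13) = 0.38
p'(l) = 9*l^2 - 4*l - 3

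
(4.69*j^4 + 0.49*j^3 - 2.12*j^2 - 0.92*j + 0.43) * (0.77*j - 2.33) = 3.6113*j^5 - 10.5504*j^4 - 2.7741*j^3 + 4.2312*j^2 + 2.4747*j - 1.0019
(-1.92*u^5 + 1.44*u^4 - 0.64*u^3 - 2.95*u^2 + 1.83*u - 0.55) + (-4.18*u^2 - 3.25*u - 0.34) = -1.92*u^5 + 1.44*u^4 - 0.64*u^3 - 7.13*u^2 - 1.42*u - 0.89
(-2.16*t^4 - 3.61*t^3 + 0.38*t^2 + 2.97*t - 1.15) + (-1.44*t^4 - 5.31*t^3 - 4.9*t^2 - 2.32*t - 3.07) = -3.6*t^4 - 8.92*t^3 - 4.52*t^2 + 0.65*t - 4.22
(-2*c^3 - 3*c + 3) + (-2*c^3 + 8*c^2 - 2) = -4*c^3 + 8*c^2 - 3*c + 1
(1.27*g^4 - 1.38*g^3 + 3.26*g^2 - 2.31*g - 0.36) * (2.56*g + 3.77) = 3.2512*g^5 + 1.2551*g^4 + 3.143*g^3 + 6.3766*g^2 - 9.6303*g - 1.3572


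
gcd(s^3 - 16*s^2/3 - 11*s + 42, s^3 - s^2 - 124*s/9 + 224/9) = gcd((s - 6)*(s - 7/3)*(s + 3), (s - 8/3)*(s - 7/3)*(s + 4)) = s - 7/3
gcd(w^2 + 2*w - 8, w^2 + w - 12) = w + 4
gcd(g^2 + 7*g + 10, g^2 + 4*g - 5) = g + 5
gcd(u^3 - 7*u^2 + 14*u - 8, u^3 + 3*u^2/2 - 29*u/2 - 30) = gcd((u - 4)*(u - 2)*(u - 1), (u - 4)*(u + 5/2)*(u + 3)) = u - 4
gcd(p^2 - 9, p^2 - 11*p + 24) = p - 3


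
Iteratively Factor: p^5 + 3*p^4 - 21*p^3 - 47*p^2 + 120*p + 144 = (p + 1)*(p^4 + 2*p^3 - 23*p^2 - 24*p + 144) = (p - 3)*(p + 1)*(p^3 + 5*p^2 - 8*p - 48) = (p - 3)*(p + 1)*(p + 4)*(p^2 + p - 12) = (p - 3)^2*(p + 1)*(p + 4)*(p + 4)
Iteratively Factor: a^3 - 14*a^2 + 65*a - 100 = (a - 5)*(a^2 - 9*a + 20) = (a - 5)*(a - 4)*(a - 5)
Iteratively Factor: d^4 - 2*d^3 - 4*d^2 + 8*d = (d)*(d^3 - 2*d^2 - 4*d + 8) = d*(d - 2)*(d^2 - 4) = d*(d - 2)^2*(d + 2)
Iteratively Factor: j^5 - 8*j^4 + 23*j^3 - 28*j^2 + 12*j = (j - 2)*(j^4 - 6*j^3 + 11*j^2 - 6*j) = (j - 2)*(j - 1)*(j^3 - 5*j^2 + 6*j) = (j - 3)*(j - 2)*(j - 1)*(j^2 - 2*j) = j*(j - 3)*(j - 2)*(j - 1)*(j - 2)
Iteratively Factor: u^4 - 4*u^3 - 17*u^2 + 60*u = (u)*(u^3 - 4*u^2 - 17*u + 60) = u*(u + 4)*(u^2 - 8*u + 15) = u*(u - 3)*(u + 4)*(u - 5)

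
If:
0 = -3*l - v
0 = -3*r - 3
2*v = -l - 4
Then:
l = 4/5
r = -1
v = -12/5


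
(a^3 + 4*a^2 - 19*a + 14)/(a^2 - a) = a + 5 - 14/a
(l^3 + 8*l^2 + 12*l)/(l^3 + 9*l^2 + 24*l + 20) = l*(l + 6)/(l^2 + 7*l + 10)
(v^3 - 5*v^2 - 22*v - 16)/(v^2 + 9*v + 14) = (v^2 - 7*v - 8)/(v + 7)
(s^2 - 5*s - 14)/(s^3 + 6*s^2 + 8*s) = (s - 7)/(s*(s + 4))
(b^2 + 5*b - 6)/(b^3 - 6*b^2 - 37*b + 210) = (b - 1)/(b^2 - 12*b + 35)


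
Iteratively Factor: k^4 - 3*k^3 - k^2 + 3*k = (k - 3)*(k^3 - k) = (k - 3)*(k - 1)*(k^2 + k) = (k - 3)*(k - 1)*(k + 1)*(k)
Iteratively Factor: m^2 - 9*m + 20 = (m - 5)*(m - 4)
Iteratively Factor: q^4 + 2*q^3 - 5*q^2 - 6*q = (q + 3)*(q^3 - q^2 - 2*q) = q*(q + 3)*(q^2 - q - 2) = q*(q - 2)*(q + 3)*(q + 1)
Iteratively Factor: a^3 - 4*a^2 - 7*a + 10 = (a + 2)*(a^2 - 6*a + 5) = (a - 1)*(a + 2)*(a - 5)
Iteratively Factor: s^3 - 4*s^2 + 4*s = (s - 2)*(s^2 - 2*s) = s*(s - 2)*(s - 2)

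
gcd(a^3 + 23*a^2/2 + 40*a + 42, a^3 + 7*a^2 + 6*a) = a + 6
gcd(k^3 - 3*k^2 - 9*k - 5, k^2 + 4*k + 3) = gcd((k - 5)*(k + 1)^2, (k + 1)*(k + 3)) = k + 1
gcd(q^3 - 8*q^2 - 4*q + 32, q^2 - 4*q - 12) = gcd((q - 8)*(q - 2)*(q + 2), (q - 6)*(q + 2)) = q + 2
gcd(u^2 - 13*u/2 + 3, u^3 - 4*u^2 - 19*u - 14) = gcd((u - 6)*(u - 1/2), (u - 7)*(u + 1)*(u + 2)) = 1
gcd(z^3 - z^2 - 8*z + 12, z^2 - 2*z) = z - 2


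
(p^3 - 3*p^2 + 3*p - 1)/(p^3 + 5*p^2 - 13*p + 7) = (p - 1)/(p + 7)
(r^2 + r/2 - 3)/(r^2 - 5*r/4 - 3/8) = 4*(r + 2)/(4*r + 1)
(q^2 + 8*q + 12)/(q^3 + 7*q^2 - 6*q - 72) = (q + 2)/(q^2 + q - 12)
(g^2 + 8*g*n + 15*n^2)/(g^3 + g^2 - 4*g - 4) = (g^2 + 8*g*n + 15*n^2)/(g^3 + g^2 - 4*g - 4)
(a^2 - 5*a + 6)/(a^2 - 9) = (a - 2)/(a + 3)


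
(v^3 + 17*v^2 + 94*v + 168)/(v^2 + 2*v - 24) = (v^2 + 11*v + 28)/(v - 4)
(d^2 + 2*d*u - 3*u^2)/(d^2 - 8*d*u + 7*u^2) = (-d - 3*u)/(-d + 7*u)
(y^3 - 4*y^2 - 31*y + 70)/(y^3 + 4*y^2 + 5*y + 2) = (y^3 - 4*y^2 - 31*y + 70)/(y^3 + 4*y^2 + 5*y + 2)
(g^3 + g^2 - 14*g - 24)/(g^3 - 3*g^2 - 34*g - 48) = (g - 4)/(g - 8)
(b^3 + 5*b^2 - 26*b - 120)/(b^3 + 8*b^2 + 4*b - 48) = (b - 5)/(b - 2)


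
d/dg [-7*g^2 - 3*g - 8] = -14*g - 3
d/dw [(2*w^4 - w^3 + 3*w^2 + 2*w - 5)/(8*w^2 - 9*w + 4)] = (32*w^5 - 62*w^4 + 50*w^3 - 55*w^2 + 104*w - 37)/(64*w^4 - 144*w^3 + 145*w^2 - 72*w + 16)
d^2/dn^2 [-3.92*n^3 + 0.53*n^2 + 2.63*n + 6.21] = 1.06 - 23.52*n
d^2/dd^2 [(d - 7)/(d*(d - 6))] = 2*(d^3 - 21*d^2 + 126*d - 252)/(d^3*(d^3 - 18*d^2 + 108*d - 216))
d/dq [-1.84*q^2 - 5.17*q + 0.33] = -3.68*q - 5.17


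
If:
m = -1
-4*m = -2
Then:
No Solution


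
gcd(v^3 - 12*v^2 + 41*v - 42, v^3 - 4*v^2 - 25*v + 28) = v - 7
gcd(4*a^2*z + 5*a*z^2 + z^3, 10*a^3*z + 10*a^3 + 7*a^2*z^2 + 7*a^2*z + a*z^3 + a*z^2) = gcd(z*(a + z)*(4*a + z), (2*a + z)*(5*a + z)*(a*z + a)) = 1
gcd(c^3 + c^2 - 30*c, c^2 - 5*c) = c^2 - 5*c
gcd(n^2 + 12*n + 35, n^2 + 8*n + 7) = n + 7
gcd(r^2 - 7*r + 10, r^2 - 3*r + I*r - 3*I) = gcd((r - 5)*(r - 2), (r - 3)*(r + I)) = 1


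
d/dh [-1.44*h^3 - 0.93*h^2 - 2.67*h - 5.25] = -4.32*h^2 - 1.86*h - 2.67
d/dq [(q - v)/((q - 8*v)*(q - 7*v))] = ((-q + v)*(q - 8*v) + (-q + v)*(q - 7*v) + (q - 8*v)*(q - 7*v))/((q - 8*v)^2*(q - 7*v)^2)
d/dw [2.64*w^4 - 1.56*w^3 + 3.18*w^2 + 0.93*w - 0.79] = 10.56*w^3 - 4.68*w^2 + 6.36*w + 0.93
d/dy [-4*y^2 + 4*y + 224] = 4 - 8*y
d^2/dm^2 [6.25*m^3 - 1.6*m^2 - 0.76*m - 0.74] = 37.5*m - 3.2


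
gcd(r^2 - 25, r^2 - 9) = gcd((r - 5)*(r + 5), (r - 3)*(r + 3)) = 1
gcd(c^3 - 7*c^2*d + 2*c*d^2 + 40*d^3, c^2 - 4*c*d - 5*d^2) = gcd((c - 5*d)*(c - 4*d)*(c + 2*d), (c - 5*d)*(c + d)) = c - 5*d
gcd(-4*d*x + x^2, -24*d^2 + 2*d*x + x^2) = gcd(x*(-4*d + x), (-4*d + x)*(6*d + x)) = -4*d + x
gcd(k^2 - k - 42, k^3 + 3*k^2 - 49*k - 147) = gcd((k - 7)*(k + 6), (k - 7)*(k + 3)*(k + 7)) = k - 7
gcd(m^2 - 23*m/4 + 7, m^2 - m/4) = 1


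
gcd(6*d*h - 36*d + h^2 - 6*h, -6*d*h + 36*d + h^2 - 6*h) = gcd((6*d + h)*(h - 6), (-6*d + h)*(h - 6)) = h - 6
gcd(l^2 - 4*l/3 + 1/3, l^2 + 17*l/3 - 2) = l - 1/3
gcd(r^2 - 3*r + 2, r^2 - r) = r - 1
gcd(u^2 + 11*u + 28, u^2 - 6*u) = 1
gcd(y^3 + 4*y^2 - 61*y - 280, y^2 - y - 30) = y + 5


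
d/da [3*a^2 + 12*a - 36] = 6*a + 12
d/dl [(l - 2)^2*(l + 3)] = (l - 2)*(3*l + 4)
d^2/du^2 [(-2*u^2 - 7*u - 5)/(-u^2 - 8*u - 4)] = 18*(-u^3 - u^2 + 4*u + 12)/(u^6 + 24*u^5 + 204*u^4 + 704*u^3 + 816*u^2 + 384*u + 64)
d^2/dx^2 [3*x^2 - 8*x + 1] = 6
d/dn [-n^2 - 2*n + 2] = -2*n - 2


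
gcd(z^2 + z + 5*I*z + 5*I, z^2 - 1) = z + 1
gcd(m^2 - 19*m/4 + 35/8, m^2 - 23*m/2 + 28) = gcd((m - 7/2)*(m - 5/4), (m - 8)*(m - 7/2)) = m - 7/2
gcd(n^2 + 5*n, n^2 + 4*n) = n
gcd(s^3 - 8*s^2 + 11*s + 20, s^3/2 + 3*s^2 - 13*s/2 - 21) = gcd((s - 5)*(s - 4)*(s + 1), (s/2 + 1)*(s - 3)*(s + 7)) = 1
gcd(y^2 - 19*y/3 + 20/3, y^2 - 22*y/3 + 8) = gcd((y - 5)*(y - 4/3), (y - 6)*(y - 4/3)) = y - 4/3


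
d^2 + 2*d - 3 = (d - 1)*(d + 3)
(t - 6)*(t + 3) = t^2 - 3*t - 18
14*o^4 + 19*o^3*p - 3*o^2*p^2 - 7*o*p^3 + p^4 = (-7*o + p)*(-2*o + p)*(o + p)^2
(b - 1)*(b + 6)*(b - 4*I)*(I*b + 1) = I*b^4 + 5*b^3 + 5*I*b^3 + 25*b^2 - 10*I*b^2 - 30*b - 20*I*b + 24*I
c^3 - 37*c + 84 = (c - 4)*(c - 3)*(c + 7)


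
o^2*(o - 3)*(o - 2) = o^4 - 5*o^3 + 6*o^2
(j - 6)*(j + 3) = j^2 - 3*j - 18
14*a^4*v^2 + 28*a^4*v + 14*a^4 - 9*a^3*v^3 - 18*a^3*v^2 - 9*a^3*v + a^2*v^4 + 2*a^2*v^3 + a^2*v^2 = (-7*a + v)*(-2*a + v)*(a*v + a)^2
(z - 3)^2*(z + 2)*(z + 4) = z^4 - 19*z^2 + 6*z + 72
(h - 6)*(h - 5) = h^2 - 11*h + 30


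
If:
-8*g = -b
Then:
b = 8*g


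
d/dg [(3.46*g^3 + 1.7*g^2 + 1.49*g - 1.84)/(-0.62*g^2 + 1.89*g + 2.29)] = (-2.1452*g^4 + 13.0788*g^3 + 27.907*g^2 + 5.5044*g + 6.8897)/(0.3844*g^4 - 2.3436*g^3 + 0.7325*g^2 + 8.6562*g + 5.2441)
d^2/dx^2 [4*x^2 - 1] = 8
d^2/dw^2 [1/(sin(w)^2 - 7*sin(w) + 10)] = (-4*sin(w)^4 + 21*sin(w)^3 - 3*sin(w)^2 - 112*sin(w) + 78)/(sin(w)^2 - 7*sin(w) + 10)^3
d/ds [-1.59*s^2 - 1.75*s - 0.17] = -3.18*s - 1.75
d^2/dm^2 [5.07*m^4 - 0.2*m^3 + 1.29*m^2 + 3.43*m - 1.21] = 60.84*m^2 - 1.2*m + 2.58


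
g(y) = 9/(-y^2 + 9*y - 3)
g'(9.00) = 9.00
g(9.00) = -3.00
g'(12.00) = 0.09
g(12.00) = -0.23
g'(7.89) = 1.84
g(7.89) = 1.56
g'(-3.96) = -0.05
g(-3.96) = -0.17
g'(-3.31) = -0.07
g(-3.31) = -0.21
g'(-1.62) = -0.27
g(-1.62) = -0.45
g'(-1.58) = -0.28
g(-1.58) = -0.46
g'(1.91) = -0.42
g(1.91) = 0.85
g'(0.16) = -31.07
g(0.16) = -5.68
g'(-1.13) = -0.49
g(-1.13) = -0.62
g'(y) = 9*(2*y - 9)/(-y^2 + 9*y - 3)^2 = 9*(2*y - 9)/(y^2 - 9*y + 3)^2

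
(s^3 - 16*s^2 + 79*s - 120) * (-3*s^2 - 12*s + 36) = -3*s^5 + 36*s^4 - 9*s^3 - 1164*s^2 + 4284*s - 4320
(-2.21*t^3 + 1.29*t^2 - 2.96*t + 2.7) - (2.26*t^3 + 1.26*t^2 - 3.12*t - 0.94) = -4.47*t^3 + 0.03*t^2 + 0.16*t + 3.64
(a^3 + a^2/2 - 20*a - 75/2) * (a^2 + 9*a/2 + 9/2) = a^5 + 5*a^4 - 53*a^3/4 - 501*a^2/4 - 1035*a/4 - 675/4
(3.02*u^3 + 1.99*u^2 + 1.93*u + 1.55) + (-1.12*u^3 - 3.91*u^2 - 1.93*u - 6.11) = 1.9*u^3 - 1.92*u^2 - 4.56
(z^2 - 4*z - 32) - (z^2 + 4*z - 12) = -8*z - 20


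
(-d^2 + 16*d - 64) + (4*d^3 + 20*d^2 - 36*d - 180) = 4*d^3 + 19*d^2 - 20*d - 244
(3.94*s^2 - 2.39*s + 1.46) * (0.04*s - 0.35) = 0.1576*s^3 - 1.4746*s^2 + 0.8949*s - 0.511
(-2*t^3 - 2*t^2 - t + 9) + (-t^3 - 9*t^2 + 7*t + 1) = -3*t^3 - 11*t^2 + 6*t + 10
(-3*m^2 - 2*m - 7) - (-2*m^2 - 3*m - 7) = -m^2 + m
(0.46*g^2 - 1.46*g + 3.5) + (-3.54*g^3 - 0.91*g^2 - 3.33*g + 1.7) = -3.54*g^3 - 0.45*g^2 - 4.79*g + 5.2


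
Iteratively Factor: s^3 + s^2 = (s)*(s^2 + s) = s^2*(s + 1)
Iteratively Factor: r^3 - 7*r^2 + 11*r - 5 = (r - 1)*(r^2 - 6*r + 5) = (r - 5)*(r - 1)*(r - 1)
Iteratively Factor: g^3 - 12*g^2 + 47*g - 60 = (g - 4)*(g^2 - 8*g + 15) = (g - 5)*(g - 4)*(g - 3)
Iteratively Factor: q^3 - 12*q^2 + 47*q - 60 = (q - 5)*(q^2 - 7*q + 12) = (q - 5)*(q - 4)*(q - 3)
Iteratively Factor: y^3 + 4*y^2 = (y + 4)*(y^2) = y*(y + 4)*(y)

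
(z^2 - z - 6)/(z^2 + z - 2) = (z - 3)/(z - 1)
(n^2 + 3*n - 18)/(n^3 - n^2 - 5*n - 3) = (n + 6)/(n^2 + 2*n + 1)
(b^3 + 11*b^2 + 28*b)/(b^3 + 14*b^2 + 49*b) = (b + 4)/(b + 7)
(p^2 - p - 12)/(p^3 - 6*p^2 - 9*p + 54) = (p - 4)/(p^2 - 9*p + 18)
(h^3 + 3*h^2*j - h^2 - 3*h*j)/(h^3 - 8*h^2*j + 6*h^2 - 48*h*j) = (h^2 + 3*h*j - h - 3*j)/(h^2 - 8*h*j + 6*h - 48*j)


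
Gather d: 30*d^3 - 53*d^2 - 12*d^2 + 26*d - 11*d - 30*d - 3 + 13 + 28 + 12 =30*d^3 - 65*d^2 - 15*d + 50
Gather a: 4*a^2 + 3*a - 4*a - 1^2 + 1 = 4*a^2 - a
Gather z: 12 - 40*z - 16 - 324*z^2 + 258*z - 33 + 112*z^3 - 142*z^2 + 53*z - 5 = 112*z^3 - 466*z^2 + 271*z - 42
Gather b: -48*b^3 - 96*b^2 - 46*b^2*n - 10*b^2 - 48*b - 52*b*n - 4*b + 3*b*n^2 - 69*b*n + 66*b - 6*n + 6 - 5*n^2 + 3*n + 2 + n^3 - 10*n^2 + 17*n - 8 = -48*b^3 + b^2*(-46*n - 106) + b*(3*n^2 - 121*n + 14) + n^3 - 15*n^2 + 14*n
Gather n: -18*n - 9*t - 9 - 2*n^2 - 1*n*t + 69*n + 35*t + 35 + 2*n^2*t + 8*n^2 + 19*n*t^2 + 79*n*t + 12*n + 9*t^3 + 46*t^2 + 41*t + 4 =n^2*(2*t + 6) + n*(19*t^2 + 78*t + 63) + 9*t^3 + 46*t^2 + 67*t + 30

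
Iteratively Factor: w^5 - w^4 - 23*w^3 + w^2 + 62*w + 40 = (w + 4)*(w^4 - 5*w^3 - 3*w^2 + 13*w + 10) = (w - 5)*(w + 4)*(w^3 - 3*w - 2) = (w - 5)*(w - 2)*(w + 4)*(w^2 + 2*w + 1) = (w - 5)*(w - 2)*(w + 1)*(w + 4)*(w + 1)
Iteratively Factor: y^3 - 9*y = (y - 3)*(y^2 + 3*y) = (y - 3)*(y + 3)*(y)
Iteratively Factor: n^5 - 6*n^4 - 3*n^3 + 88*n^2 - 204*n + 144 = (n - 3)*(n^4 - 3*n^3 - 12*n^2 + 52*n - 48) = (n - 3)*(n - 2)*(n^3 - n^2 - 14*n + 24) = (n - 3)^2*(n - 2)*(n^2 + 2*n - 8) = (n - 3)^2*(n - 2)^2*(n + 4)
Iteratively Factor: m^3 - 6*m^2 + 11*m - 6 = (m - 3)*(m^2 - 3*m + 2) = (m - 3)*(m - 1)*(m - 2)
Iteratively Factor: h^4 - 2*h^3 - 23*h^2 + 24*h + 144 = (h + 3)*(h^3 - 5*h^2 - 8*h + 48) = (h + 3)^2*(h^2 - 8*h + 16) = (h - 4)*(h + 3)^2*(h - 4)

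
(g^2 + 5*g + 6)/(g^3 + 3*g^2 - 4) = (g + 3)/(g^2 + g - 2)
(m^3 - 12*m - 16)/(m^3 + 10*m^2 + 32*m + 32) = (m^2 - 2*m - 8)/(m^2 + 8*m + 16)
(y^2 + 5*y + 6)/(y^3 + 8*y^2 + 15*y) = (y + 2)/(y*(y + 5))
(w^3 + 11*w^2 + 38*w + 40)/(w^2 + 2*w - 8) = (w^2 + 7*w + 10)/(w - 2)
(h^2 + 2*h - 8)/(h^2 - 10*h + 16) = (h + 4)/(h - 8)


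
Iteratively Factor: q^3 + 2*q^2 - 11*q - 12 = (q - 3)*(q^2 + 5*q + 4) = (q - 3)*(q + 4)*(q + 1)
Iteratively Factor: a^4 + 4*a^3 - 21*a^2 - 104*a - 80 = (a + 4)*(a^3 - 21*a - 20) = (a - 5)*(a + 4)*(a^2 + 5*a + 4) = (a - 5)*(a + 1)*(a + 4)*(a + 4)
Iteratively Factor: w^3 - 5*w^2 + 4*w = (w - 4)*(w^2 - w) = w*(w - 4)*(w - 1)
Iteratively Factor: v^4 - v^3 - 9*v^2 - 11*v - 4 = (v + 1)*(v^3 - 2*v^2 - 7*v - 4) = (v + 1)^2*(v^2 - 3*v - 4) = (v + 1)^3*(v - 4)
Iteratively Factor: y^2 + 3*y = (y)*(y + 3)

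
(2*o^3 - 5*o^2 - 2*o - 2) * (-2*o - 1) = -4*o^4 + 8*o^3 + 9*o^2 + 6*o + 2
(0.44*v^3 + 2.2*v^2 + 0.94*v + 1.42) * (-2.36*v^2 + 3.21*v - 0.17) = -1.0384*v^5 - 3.7796*v^4 + 4.7688*v^3 - 0.7078*v^2 + 4.3984*v - 0.2414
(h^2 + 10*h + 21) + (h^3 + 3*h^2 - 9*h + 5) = h^3 + 4*h^2 + h + 26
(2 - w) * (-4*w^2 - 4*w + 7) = 4*w^3 - 4*w^2 - 15*w + 14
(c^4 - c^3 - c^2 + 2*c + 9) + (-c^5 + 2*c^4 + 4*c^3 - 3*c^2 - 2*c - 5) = -c^5 + 3*c^4 + 3*c^3 - 4*c^2 + 4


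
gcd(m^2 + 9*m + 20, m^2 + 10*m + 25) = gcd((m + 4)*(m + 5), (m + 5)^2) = m + 5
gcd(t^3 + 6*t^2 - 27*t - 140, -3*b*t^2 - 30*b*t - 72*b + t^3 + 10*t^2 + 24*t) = t + 4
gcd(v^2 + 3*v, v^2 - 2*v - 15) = v + 3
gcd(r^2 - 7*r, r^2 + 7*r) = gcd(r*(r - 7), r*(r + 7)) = r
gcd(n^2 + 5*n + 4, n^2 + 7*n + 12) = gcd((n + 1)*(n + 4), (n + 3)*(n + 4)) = n + 4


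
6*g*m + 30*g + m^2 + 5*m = (6*g + m)*(m + 5)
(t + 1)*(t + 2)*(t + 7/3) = t^3 + 16*t^2/3 + 9*t + 14/3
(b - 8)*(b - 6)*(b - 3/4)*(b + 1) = b^4 - 55*b^3/4 + 175*b^2/4 + 45*b/2 - 36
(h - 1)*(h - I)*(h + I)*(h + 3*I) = h^4 - h^3 + 3*I*h^3 + h^2 - 3*I*h^2 - h + 3*I*h - 3*I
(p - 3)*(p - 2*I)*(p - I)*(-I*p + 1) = -I*p^4 - 2*p^3 + 3*I*p^3 + 6*p^2 - I*p^2 - 2*p + 3*I*p + 6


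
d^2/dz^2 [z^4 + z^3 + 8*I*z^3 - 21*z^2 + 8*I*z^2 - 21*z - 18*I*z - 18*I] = 12*z^2 + z*(6 + 48*I) - 42 + 16*I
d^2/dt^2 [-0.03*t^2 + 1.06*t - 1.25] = -0.0600000000000000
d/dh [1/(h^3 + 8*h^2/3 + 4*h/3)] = 3*(-9*h^2 - 16*h - 4)/(h^2*(3*h^2 + 8*h + 4)^2)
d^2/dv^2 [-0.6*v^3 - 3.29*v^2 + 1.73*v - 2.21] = -3.6*v - 6.58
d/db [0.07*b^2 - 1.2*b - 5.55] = 0.14*b - 1.2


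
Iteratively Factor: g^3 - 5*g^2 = (g - 5)*(g^2) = g*(g - 5)*(g)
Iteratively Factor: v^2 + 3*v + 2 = (v + 2)*(v + 1)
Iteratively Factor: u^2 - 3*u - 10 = (u + 2)*(u - 5)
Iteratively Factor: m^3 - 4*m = (m + 2)*(m^2 - 2*m) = m*(m + 2)*(m - 2)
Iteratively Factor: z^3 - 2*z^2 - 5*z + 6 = (z - 1)*(z^2 - z - 6) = (z - 1)*(z + 2)*(z - 3)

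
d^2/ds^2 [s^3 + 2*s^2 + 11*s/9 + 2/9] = 6*s + 4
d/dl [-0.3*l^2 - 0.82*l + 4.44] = -0.6*l - 0.82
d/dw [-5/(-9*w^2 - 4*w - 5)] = 10*(-9*w - 2)/(9*w^2 + 4*w + 5)^2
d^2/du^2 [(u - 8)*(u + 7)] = 2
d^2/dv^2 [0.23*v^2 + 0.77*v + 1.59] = 0.460000000000000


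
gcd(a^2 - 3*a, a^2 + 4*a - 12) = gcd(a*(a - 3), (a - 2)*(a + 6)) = 1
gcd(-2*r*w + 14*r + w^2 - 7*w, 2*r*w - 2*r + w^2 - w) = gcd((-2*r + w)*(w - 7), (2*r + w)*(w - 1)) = 1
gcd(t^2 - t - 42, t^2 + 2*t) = 1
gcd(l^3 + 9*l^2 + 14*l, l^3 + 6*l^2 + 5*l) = l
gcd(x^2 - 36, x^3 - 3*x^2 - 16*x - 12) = x - 6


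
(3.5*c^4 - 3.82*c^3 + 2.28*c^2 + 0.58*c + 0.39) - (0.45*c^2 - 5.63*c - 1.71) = 3.5*c^4 - 3.82*c^3 + 1.83*c^2 + 6.21*c + 2.1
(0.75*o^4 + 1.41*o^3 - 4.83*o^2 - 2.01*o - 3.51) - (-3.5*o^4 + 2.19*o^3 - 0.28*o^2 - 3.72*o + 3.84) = 4.25*o^4 - 0.78*o^3 - 4.55*o^2 + 1.71*o - 7.35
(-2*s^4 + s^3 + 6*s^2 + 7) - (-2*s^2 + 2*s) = -2*s^4 + s^3 + 8*s^2 - 2*s + 7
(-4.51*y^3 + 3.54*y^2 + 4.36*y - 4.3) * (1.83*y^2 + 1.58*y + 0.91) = -8.2533*y^5 - 0.6476*y^4 + 9.4679*y^3 + 2.2412*y^2 - 2.8264*y - 3.913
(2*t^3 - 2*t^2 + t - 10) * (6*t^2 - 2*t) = 12*t^5 - 16*t^4 + 10*t^3 - 62*t^2 + 20*t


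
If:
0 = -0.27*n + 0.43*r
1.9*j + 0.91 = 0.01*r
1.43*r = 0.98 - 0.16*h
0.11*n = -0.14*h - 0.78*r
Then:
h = -19.76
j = -0.46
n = 4.61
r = 2.90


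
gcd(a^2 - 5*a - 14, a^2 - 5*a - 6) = 1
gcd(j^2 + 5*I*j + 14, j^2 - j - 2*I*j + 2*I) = j - 2*I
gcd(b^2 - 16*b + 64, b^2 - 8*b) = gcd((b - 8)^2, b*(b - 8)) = b - 8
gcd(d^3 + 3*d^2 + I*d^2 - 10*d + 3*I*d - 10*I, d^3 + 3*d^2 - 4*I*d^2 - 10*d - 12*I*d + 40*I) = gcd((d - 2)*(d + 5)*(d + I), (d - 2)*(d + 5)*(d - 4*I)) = d^2 + 3*d - 10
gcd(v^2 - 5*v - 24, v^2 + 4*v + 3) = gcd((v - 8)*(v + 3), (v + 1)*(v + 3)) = v + 3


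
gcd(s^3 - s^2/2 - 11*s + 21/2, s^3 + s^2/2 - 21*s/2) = s^2 + s/2 - 21/2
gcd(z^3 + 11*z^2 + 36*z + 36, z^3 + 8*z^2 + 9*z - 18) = z^2 + 9*z + 18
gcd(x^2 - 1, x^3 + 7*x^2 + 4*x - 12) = x - 1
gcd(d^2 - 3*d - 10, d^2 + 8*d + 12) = d + 2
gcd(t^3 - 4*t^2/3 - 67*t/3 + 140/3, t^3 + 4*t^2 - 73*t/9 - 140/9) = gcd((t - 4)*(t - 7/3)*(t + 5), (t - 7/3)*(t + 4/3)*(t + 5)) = t^2 + 8*t/3 - 35/3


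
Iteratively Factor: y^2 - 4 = (y - 2)*(y + 2)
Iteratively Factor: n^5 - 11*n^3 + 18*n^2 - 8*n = (n)*(n^4 - 11*n^2 + 18*n - 8) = n*(n - 1)*(n^3 + n^2 - 10*n + 8) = n*(n - 1)^2*(n^2 + 2*n - 8) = n*(n - 2)*(n - 1)^2*(n + 4)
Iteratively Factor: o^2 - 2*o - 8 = (o + 2)*(o - 4)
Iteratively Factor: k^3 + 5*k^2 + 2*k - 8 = (k - 1)*(k^2 + 6*k + 8) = (k - 1)*(k + 4)*(k + 2)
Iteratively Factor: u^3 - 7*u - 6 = (u + 1)*(u^2 - u - 6) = (u + 1)*(u + 2)*(u - 3)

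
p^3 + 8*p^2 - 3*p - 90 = (p - 3)*(p + 5)*(p + 6)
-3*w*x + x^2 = x*(-3*w + x)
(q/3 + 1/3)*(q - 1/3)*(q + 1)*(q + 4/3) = q^4/3 + q^3 + 23*q^2/27 + q/27 - 4/27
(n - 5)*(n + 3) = n^2 - 2*n - 15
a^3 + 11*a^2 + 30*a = a*(a + 5)*(a + 6)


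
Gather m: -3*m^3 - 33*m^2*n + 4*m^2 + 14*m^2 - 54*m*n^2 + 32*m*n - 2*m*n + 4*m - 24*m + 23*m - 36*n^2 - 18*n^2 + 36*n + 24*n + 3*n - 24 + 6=-3*m^3 + m^2*(18 - 33*n) + m*(-54*n^2 + 30*n + 3) - 54*n^2 + 63*n - 18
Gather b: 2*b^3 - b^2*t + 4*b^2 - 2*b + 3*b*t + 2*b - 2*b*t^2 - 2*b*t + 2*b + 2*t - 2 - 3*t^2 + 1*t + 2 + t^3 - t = 2*b^3 + b^2*(4 - t) + b*(-2*t^2 + t + 2) + t^3 - 3*t^2 + 2*t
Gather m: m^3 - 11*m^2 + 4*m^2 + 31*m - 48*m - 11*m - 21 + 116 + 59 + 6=m^3 - 7*m^2 - 28*m + 160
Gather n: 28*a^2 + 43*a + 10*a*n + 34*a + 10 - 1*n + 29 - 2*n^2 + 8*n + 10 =28*a^2 + 77*a - 2*n^2 + n*(10*a + 7) + 49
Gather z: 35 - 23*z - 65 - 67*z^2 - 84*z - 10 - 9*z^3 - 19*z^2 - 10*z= -9*z^3 - 86*z^2 - 117*z - 40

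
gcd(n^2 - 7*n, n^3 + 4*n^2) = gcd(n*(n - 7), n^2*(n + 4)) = n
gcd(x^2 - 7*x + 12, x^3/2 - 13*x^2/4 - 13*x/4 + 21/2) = 1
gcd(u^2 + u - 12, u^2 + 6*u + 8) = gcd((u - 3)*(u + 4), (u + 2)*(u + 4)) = u + 4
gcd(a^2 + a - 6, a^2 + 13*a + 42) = 1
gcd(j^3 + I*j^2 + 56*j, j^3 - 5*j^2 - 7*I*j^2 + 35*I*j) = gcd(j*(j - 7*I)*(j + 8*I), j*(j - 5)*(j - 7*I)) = j^2 - 7*I*j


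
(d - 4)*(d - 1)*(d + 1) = d^3 - 4*d^2 - d + 4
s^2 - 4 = (s - 2)*(s + 2)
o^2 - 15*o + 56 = (o - 8)*(o - 7)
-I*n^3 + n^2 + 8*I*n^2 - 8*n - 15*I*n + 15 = (n - 5)*(n - 3)*(-I*n + 1)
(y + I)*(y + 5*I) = y^2 + 6*I*y - 5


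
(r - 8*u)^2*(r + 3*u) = r^3 - 13*r^2*u + 16*r*u^2 + 192*u^3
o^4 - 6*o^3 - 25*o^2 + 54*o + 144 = (o - 8)*(o - 3)*(o + 2)*(o + 3)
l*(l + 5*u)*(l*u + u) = l^3*u + 5*l^2*u^2 + l^2*u + 5*l*u^2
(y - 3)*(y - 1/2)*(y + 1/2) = y^3 - 3*y^2 - y/4 + 3/4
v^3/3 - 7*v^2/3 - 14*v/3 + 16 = (v/3 + 1)*(v - 8)*(v - 2)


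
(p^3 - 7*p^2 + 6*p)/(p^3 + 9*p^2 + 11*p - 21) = p*(p - 6)/(p^2 + 10*p + 21)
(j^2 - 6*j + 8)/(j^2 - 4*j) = (j - 2)/j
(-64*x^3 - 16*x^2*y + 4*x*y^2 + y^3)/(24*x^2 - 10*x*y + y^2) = (-16*x^2 - 8*x*y - y^2)/(6*x - y)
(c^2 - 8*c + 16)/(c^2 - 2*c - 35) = (-c^2 + 8*c - 16)/(-c^2 + 2*c + 35)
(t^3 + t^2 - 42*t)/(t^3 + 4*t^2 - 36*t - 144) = t*(t + 7)/(t^2 + 10*t + 24)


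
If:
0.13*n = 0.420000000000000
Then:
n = 3.23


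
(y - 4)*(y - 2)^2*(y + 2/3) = y^4 - 22*y^3/3 + 44*y^2/3 - 8*y/3 - 32/3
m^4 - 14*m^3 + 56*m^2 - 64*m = m*(m - 8)*(m - 4)*(m - 2)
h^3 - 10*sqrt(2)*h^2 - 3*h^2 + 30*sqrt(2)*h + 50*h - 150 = (h - 3)*(h - 5*sqrt(2))^2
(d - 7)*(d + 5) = d^2 - 2*d - 35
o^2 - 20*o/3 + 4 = (o - 6)*(o - 2/3)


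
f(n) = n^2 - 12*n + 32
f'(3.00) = -6.00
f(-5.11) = 119.43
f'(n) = 2*n - 12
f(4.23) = -0.87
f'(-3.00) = -18.00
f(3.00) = 5.00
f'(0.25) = -11.50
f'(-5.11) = -22.22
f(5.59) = -3.83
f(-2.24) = 63.90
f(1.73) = 14.23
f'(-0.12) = -12.24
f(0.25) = 29.06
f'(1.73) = -8.54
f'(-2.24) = -16.48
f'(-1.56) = -15.12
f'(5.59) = -0.82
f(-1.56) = 53.15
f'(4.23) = -3.54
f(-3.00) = 77.00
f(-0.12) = 33.45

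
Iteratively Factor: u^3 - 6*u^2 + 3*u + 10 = (u - 2)*(u^2 - 4*u - 5) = (u - 5)*(u - 2)*(u + 1)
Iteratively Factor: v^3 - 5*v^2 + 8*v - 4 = (v - 2)*(v^2 - 3*v + 2) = (v - 2)^2*(v - 1)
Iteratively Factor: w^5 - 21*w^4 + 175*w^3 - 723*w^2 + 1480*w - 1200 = (w - 4)*(w^4 - 17*w^3 + 107*w^2 - 295*w + 300) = (w - 4)^2*(w^3 - 13*w^2 + 55*w - 75) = (w - 4)^2*(w - 3)*(w^2 - 10*w + 25) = (w - 5)*(w - 4)^2*(w - 3)*(w - 5)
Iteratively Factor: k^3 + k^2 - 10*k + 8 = (k - 2)*(k^2 + 3*k - 4) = (k - 2)*(k + 4)*(k - 1)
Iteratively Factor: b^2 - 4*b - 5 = (b + 1)*(b - 5)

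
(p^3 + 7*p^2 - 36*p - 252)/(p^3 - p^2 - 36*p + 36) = (p + 7)/(p - 1)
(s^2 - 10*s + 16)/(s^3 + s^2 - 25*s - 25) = (s^2 - 10*s + 16)/(s^3 + s^2 - 25*s - 25)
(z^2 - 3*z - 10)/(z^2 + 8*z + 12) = (z - 5)/(z + 6)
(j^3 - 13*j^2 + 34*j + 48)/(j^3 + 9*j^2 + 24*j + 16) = (j^2 - 14*j + 48)/(j^2 + 8*j + 16)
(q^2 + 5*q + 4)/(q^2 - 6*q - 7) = (q + 4)/(q - 7)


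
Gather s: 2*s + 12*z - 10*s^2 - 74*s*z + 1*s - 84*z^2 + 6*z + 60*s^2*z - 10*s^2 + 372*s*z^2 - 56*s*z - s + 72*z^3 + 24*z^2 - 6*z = s^2*(60*z - 20) + s*(372*z^2 - 130*z + 2) + 72*z^3 - 60*z^2 + 12*z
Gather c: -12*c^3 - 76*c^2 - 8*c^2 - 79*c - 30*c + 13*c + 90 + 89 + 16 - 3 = -12*c^3 - 84*c^2 - 96*c + 192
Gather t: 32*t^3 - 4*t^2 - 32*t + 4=32*t^3 - 4*t^2 - 32*t + 4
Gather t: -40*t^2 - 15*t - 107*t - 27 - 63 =-40*t^2 - 122*t - 90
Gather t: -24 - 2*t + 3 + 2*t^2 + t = 2*t^2 - t - 21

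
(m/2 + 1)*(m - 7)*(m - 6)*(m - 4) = m^4/2 - 15*m^3/2 + 30*m^2 + 10*m - 168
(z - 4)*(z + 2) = z^2 - 2*z - 8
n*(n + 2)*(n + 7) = n^3 + 9*n^2 + 14*n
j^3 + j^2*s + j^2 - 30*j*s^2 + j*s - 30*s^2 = (j + 1)*(j - 5*s)*(j + 6*s)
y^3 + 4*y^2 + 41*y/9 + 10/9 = (y + 1/3)*(y + 5/3)*(y + 2)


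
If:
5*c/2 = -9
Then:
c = -18/5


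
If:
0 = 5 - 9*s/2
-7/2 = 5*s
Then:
No Solution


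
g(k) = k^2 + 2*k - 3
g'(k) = 2*k + 2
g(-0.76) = -3.94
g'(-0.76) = 0.48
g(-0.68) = -3.90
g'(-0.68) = 0.64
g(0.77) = -0.87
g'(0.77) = 3.54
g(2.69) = 9.62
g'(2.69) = 7.38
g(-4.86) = 10.90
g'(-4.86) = -7.72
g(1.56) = 2.55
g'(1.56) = 5.12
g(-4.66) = 9.40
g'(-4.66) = -7.32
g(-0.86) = -3.98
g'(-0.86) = 0.28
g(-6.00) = 21.00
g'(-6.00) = -10.00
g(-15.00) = 192.00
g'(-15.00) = -28.00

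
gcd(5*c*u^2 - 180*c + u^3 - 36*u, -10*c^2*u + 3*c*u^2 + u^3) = 5*c + u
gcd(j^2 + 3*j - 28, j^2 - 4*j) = j - 4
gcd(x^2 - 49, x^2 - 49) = x^2 - 49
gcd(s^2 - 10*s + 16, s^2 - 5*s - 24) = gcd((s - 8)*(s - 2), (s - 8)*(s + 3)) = s - 8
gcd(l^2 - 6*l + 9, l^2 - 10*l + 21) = l - 3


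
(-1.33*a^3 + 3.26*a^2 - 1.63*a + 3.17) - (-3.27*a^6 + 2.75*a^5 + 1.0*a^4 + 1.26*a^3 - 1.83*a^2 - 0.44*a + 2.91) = 3.27*a^6 - 2.75*a^5 - 1.0*a^4 - 2.59*a^3 + 5.09*a^2 - 1.19*a + 0.26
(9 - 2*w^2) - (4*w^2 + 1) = 8 - 6*w^2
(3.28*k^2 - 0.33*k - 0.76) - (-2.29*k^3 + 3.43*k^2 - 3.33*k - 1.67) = 2.29*k^3 - 0.15*k^2 + 3.0*k + 0.91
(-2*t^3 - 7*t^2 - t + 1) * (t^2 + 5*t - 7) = -2*t^5 - 17*t^4 - 22*t^3 + 45*t^2 + 12*t - 7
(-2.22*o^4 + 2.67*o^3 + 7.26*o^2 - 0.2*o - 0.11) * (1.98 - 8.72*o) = 19.3584*o^5 - 27.678*o^4 - 58.0206*o^3 + 16.1188*o^2 + 0.5632*o - 0.2178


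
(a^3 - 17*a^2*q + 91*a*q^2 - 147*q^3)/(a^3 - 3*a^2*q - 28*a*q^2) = (a^2 - 10*a*q + 21*q^2)/(a*(a + 4*q))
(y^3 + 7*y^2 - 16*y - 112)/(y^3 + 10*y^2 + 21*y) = (y^2 - 16)/(y*(y + 3))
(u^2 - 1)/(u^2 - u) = (u + 1)/u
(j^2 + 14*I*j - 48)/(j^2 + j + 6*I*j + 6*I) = (j + 8*I)/(j + 1)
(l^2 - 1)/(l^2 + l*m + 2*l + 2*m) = (l^2 - 1)/(l^2 + l*m + 2*l + 2*m)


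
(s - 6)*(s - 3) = s^2 - 9*s + 18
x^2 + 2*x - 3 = (x - 1)*(x + 3)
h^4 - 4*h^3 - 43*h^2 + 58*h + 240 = (h - 8)*(h - 3)*(h + 2)*(h + 5)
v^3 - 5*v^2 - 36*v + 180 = (v - 6)*(v - 5)*(v + 6)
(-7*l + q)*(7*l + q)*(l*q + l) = -49*l^3*q - 49*l^3 + l*q^3 + l*q^2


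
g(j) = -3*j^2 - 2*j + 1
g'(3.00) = -20.00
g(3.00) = -32.00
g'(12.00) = -74.00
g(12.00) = -455.00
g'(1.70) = -12.20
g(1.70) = -11.07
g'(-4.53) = 25.18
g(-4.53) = -51.50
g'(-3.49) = 18.94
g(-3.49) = -28.56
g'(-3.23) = 17.38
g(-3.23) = -23.84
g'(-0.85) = 3.10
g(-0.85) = 0.53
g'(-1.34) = 6.04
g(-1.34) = -1.71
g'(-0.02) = -1.88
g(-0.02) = 1.04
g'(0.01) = -2.06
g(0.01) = 0.98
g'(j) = -6*j - 2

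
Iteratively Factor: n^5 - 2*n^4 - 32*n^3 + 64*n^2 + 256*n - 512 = (n + 4)*(n^4 - 6*n^3 - 8*n^2 + 96*n - 128) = (n - 4)*(n + 4)*(n^3 - 2*n^2 - 16*n + 32) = (n - 4)*(n + 4)^2*(n^2 - 6*n + 8) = (n - 4)^2*(n + 4)^2*(n - 2)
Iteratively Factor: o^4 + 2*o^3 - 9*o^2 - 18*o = (o + 2)*(o^3 - 9*o) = o*(o + 2)*(o^2 - 9) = o*(o - 3)*(o + 2)*(o + 3)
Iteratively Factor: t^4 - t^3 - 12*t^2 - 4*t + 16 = (t + 2)*(t^3 - 3*t^2 - 6*t + 8) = (t - 4)*(t + 2)*(t^2 + t - 2) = (t - 4)*(t + 2)^2*(t - 1)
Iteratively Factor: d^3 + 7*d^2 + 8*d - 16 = (d - 1)*(d^2 + 8*d + 16) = (d - 1)*(d + 4)*(d + 4)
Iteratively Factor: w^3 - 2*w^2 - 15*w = (w)*(w^2 - 2*w - 15) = w*(w + 3)*(w - 5)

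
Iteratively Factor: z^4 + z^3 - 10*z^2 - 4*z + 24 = (z + 2)*(z^3 - z^2 - 8*z + 12) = (z - 2)*(z + 2)*(z^2 + z - 6) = (z - 2)*(z + 2)*(z + 3)*(z - 2)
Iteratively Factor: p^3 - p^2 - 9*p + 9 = (p + 3)*(p^2 - 4*p + 3) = (p - 3)*(p + 3)*(p - 1)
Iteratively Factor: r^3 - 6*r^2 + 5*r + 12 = (r + 1)*(r^2 - 7*r + 12) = (r - 4)*(r + 1)*(r - 3)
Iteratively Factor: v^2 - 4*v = (v - 4)*(v)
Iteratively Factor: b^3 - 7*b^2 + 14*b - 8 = (b - 2)*(b^2 - 5*b + 4) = (b - 2)*(b - 1)*(b - 4)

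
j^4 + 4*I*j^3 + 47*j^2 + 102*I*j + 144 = (j - 6*I)*(j - I)*(j + 3*I)*(j + 8*I)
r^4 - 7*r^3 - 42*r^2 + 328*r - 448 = (r - 8)*(r - 4)*(r - 2)*(r + 7)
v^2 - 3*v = v*(v - 3)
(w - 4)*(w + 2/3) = w^2 - 10*w/3 - 8/3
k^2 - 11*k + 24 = (k - 8)*(k - 3)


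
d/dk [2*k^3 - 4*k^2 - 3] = 2*k*(3*k - 4)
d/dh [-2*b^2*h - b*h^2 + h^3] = -2*b^2 - 2*b*h + 3*h^2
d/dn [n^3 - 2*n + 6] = 3*n^2 - 2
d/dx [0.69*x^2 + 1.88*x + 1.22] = 1.38*x + 1.88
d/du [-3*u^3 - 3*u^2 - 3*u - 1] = -9*u^2 - 6*u - 3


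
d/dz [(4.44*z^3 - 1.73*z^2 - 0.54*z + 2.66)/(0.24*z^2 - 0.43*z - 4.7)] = (1.0656*z^4 - 3.8184*z^3 - 61.7305*z^2 + 14.9852*z + 3.6818)/(0.0576*z^4 - 0.2064*z^3 - 2.0711*z^2 + 4.042*z + 22.09)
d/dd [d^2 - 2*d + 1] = 2*d - 2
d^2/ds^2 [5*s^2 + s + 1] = 10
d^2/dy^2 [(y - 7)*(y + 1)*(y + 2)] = 6*y - 8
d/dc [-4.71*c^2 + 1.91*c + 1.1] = 1.91 - 9.42*c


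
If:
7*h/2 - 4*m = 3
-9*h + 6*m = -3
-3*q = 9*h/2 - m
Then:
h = -2/5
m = -11/10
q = 7/30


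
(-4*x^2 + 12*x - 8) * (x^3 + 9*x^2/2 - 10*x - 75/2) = -4*x^5 - 6*x^4 + 86*x^3 - 6*x^2 - 370*x + 300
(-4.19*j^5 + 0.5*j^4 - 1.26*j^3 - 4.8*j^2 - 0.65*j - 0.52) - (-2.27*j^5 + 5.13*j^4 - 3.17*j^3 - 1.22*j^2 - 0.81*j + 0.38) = -1.92*j^5 - 4.63*j^4 + 1.91*j^3 - 3.58*j^2 + 0.16*j - 0.9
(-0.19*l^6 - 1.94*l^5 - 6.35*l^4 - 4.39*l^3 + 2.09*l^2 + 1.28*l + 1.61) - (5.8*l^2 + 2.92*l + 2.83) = -0.19*l^6 - 1.94*l^5 - 6.35*l^4 - 4.39*l^3 - 3.71*l^2 - 1.64*l - 1.22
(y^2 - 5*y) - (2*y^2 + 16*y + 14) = -y^2 - 21*y - 14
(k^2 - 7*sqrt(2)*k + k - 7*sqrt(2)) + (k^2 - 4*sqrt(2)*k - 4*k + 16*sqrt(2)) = 2*k^2 - 11*sqrt(2)*k - 3*k + 9*sqrt(2)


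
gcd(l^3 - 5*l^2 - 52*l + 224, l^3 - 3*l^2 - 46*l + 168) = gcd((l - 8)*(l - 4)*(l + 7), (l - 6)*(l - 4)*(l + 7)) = l^2 + 3*l - 28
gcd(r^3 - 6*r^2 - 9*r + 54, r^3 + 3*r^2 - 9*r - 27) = r^2 - 9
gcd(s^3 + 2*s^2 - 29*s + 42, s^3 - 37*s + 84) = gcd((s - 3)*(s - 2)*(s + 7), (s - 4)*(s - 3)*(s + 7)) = s^2 + 4*s - 21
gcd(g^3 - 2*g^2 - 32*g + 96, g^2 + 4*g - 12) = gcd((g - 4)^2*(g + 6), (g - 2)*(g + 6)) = g + 6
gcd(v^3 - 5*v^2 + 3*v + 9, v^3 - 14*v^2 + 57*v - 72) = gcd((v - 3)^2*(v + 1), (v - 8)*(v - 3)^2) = v^2 - 6*v + 9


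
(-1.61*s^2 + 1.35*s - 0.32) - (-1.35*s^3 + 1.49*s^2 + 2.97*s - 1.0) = 1.35*s^3 - 3.1*s^2 - 1.62*s + 0.68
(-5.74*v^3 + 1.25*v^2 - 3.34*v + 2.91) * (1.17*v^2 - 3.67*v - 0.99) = -6.7158*v^5 + 22.5283*v^4 - 2.8127*v^3 + 14.425*v^2 - 7.3731*v - 2.8809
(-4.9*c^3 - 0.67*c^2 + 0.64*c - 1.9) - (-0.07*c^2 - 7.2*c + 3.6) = -4.9*c^3 - 0.6*c^2 + 7.84*c - 5.5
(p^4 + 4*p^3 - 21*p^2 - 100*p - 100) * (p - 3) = p^5 + p^4 - 33*p^3 - 37*p^2 + 200*p + 300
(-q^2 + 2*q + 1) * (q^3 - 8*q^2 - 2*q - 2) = -q^5 + 10*q^4 - 13*q^3 - 10*q^2 - 6*q - 2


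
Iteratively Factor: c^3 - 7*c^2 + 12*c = (c - 4)*(c^2 - 3*c) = c*(c - 4)*(c - 3)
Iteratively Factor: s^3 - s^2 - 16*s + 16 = (s + 4)*(s^2 - 5*s + 4) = (s - 1)*(s + 4)*(s - 4)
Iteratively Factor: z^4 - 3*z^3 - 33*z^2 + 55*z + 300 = (z - 5)*(z^3 + 2*z^2 - 23*z - 60) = (z - 5)*(z + 3)*(z^2 - z - 20) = (z - 5)*(z + 3)*(z + 4)*(z - 5)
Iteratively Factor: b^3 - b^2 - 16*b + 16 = (b - 4)*(b^2 + 3*b - 4) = (b - 4)*(b + 4)*(b - 1)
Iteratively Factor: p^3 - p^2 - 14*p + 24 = (p + 4)*(p^2 - 5*p + 6) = (p - 3)*(p + 4)*(p - 2)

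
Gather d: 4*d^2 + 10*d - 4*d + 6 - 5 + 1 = 4*d^2 + 6*d + 2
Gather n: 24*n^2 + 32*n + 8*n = 24*n^2 + 40*n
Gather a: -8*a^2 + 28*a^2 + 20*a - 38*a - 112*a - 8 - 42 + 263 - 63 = 20*a^2 - 130*a + 150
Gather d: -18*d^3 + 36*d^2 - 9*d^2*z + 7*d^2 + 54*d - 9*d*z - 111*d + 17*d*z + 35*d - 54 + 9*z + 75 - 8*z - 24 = -18*d^3 + d^2*(43 - 9*z) + d*(8*z - 22) + z - 3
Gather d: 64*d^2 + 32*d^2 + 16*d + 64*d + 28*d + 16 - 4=96*d^2 + 108*d + 12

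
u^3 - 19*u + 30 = (u - 3)*(u - 2)*(u + 5)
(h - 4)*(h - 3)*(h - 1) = h^3 - 8*h^2 + 19*h - 12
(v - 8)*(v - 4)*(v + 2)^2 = v^4 - 8*v^3 - 12*v^2 + 80*v + 128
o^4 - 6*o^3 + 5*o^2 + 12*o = o*(o - 4)*(o - 3)*(o + 1)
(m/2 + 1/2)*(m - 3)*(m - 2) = m^3/2 - 2*m^2 + m/2 + 3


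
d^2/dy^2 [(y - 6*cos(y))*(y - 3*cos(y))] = 9*y*cos(y) + 72*sin(y)^2 + 18*sin(y) - 34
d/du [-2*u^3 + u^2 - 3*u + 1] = -6*u^2 + 2*u - 3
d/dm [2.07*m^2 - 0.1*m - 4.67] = 4.14*m - 0.1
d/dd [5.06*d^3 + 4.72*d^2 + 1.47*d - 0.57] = 15.18*d^2 + 9.44*d + 1.47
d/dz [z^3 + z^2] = z*(3*z + 2)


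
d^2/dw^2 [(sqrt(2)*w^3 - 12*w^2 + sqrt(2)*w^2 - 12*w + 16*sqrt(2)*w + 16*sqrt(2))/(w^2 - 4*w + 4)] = 8*(-15*w + 8*sqrt(2)*w - 24 + 29*sqrt(2))/(w^4 - 8*w^3 + 24*w^2 - 32*w + 16)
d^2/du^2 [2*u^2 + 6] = 4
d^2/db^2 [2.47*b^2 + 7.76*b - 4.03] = 4.94000000000000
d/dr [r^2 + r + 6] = 2*r + 1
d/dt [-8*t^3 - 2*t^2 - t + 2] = -24*t^2 - 4*t - 1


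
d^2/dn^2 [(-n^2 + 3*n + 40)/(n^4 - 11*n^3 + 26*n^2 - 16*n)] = 2*(-3*n^5 - 21*n^4 + 113*n^3 - 165*n^2 + 90*n - 20)/(n^3*(n^6 - 9*n^5 + 33*n^4 - 63*n^3 + 66*n^2 - 36*n + 8))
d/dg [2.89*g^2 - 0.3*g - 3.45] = 5.78*g - 0.3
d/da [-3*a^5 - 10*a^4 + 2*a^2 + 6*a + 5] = -15*a^4 - 40*a^3 + 4*a + 6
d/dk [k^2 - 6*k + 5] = 2*k - 6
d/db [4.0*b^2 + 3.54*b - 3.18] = 8.0*b + 3.54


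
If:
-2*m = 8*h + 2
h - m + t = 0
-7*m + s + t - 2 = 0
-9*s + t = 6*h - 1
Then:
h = -9/49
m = -13/49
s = 11/49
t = -4/49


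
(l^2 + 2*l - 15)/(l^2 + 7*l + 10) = (l - 3)/(l + 2)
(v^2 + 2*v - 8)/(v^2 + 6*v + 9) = (v^2 + 2*v - 8)/(v^2 + 6*v + 9)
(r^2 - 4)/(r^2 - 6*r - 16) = (r - 2)/(r - 8)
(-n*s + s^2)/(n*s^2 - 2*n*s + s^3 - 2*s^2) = (-n + s)/(n*s - 2*n + s^2 - 2*s)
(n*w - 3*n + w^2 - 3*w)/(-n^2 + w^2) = (w - 3)/(-n + w)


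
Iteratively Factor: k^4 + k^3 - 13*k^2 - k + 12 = (k - 1)*(k^3 + 2*k^2 - 11*k - 12) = (k - 3)*(k - 1)*(k^2 + 5*k + 4) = (k - 3)*(k - 1)*(k + 1)*(k + 4)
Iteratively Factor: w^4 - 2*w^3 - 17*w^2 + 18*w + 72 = (w - 4)*(w^3 + 2*w^2 - 9*w - 18) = (w - 4)*(w - 3)*(w^2 + 5*w + 6) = (w - 4)*(w - 3)*(w + 2)*(w + 3)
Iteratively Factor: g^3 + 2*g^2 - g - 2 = (g + 2)*(g^2 - 1) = (g - 1)*(g + 2)*(g + 1)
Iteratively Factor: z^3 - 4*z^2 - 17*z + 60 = (z - 3)*(z^2 - z - 20) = (z - 5)*(z - 3)*(z + 4)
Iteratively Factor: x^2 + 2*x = (x + 2)*(x)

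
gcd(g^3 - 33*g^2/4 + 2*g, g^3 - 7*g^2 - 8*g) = g^2 - 8*g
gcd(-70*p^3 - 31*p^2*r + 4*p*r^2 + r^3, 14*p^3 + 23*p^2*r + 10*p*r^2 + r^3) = 14*p^2 + 9*p*r + r^2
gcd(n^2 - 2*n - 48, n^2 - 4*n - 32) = n - 8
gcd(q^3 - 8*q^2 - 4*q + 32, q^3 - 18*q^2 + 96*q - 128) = q^2 - 10*q + 16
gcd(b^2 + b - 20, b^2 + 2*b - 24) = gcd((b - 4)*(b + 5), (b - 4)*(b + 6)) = b - 4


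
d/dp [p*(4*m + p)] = 4*m + 2*p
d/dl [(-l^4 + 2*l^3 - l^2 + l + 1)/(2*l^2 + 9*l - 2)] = (-4*l^5 - 23*l^4 + 44*l^3 - 23*l^2 - 11)/(4*l^4 + 36*l^3 + 73*l^2 - 36*l + 4)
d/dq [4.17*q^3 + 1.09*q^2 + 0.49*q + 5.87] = 12.51*q^2 + 2.18*q + 0.49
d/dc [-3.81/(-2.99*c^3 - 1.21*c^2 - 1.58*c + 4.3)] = (-34.1757*c^2 - 9.2202*c - 6.0198)/(2.99*c^3 + 1.21*c^2 + 1.58*c - 4.3)^2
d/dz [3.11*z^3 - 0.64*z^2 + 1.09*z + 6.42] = 9.33*z^2 - 1.28*z + 1.09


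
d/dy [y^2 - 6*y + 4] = 2*y - 6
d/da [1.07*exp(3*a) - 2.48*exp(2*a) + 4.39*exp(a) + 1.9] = (3.21*exp(2*a) - 4.96*exp(a) + 4.39)*exp(a)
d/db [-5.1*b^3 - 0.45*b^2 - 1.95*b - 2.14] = -15.3*b^2 - 0.9*b - 1.95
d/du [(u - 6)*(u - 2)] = 2*u - 8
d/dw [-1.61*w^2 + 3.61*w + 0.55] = 3.61 - 3.22*w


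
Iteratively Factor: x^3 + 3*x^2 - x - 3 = (x - 1)*(x^2 + 4*x + 3) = (x - 1)*(x + 1)*(x + 3)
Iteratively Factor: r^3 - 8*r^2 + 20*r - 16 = (r - 2)*(r^2 - 6*r + 8) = (r - 4)*(r - 2)*(r - 2)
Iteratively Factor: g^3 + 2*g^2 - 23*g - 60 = (g - 5)*(g^2 + 7*g + 12) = (g - 5)*(g + 3)*(g + 4)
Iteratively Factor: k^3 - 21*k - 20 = (k - 5)*(k^2 + 5*k + 4) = (k - 5)*(k + 1)*(k + 4)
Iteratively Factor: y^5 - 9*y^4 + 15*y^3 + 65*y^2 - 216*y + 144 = (y - 3)*(y^4 - 6*y^3 - 3*y^2 + 56*y - 48) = (y - 4)*(y - 3)*(y^3 - 2*y^2 - 11*y + 12) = (y - 4)*(y - 3)*(y - 1)*(y^2 - y - 12) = (y - 4)*(y - 3)*(y - 1)*(y + 3)*(y - 4)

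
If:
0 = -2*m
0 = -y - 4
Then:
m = 0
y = -4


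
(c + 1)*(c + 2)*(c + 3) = c^3 + 6*c^2 + 11*c + 6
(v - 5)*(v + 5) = v^2 - 25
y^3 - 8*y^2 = y^2*(y - 8)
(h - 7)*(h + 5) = h^2 - 2*h - 35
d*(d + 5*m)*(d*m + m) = d^3*m + 5*d^2*m^2 + d^2*m + 5*d*m^2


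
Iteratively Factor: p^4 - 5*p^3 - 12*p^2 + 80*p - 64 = (p - 4)*(p^3 - p^2 - 16*p + 16) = (p - 4)*(p + 4)*(p^2 - 5*p + 4) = (p - 4)^2*(p + 4)*(p - 1)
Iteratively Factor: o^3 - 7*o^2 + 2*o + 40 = (o - 4)*(o^2 - 3*o - 10) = (o - 4)*(o + 2)*(o - 5)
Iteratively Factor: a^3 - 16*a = (a - 4)*(a^2 + 4*a) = (a - 4)*(a + 4)*(a)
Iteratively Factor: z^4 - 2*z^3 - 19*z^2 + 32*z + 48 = (z + 1)*(z^3 - 3*z^2 - 16*z + 48) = (z + 1)*(z + 4)*(z^2 - 7*z + 12) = (z - 4)*(z + 1)*(z + 4)*(z - 3)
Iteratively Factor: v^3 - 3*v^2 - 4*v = (v + 1)*(v^2 - 4*v) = (v - 4)*(v + 1)*(v)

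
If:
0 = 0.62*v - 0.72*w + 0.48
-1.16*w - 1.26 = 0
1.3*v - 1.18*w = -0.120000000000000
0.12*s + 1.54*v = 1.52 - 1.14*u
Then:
No Solution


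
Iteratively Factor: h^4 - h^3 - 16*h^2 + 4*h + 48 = (h - 4)*(h^3 + 3*h^2 - 4*h - 12) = (h - 4)*(h + 2)*(h^2 + h - 6) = (h - 4)*(h + 2)*(h + 3)*(h - 2)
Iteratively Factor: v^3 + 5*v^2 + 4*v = (v + 1)*(v^2 + 4*v) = (v + 1)*(v + 4)*(v)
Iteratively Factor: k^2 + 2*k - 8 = (k - 2)*(k + 4)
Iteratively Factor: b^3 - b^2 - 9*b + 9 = (b - 3)*(b^2 + 2*b - 3) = (b - 3)*(b + 3)*(b - 1)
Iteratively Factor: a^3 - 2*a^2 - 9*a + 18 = (a - 3)*(a^2 + a - 6) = (a - 3)*(a + 3)*(a - 2)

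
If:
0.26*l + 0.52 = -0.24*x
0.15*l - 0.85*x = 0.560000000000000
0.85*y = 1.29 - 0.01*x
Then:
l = -1.20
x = -0.87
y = 1.53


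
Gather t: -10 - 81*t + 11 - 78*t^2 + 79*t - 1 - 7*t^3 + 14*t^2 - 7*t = -7*t^3 - 64*t^2 - 9*t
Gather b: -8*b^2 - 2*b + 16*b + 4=-8*b^2 + 14*b + 4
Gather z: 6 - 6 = 0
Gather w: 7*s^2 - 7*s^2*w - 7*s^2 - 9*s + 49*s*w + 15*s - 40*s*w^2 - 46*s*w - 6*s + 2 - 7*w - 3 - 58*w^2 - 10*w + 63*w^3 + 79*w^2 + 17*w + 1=63*w^3 + w^2*(21 - 40*s) + w*(-7*s^2 + 3*s)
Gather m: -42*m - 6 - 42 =-42*m - 48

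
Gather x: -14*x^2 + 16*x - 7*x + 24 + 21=-14*x^2 + 9*x + 45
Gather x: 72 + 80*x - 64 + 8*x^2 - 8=8*x^2 + 80*x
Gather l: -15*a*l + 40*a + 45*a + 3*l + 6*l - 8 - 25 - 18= 85*a + l*(9 - 15*a) - 51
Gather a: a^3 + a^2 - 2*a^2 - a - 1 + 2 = a^3 - a^2 - a + 1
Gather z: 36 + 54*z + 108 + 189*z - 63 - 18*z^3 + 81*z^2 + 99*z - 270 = -18*z^3 + 81*z^2 + 342*z - 189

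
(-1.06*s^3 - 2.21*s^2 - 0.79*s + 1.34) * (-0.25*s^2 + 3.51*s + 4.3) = 0.265*s^5 - 3.1681*s^4 - 12.1176*s^3 - 12.6109*s^2 + 1.3064*s + 5.762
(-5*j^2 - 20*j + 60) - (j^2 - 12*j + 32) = -6*j^2 - 8*j + 28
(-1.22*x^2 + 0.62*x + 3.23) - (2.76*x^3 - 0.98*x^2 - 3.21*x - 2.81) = -2.76*x^3 - 0.24*x^2 + 3.83*x + 6.04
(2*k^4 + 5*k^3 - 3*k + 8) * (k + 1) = 2*k^5 + 7*k^4 + 5*k^3 - 3*k^2 + 5*k + 8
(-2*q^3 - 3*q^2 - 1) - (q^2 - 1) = -2*q^3 - 4*q^2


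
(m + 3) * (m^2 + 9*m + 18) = m^3 + 12*m^2 + 45*m + 54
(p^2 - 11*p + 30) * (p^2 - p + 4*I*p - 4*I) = p^4 - 12*p^3 + 4*I*p^3 + 41*p^2 - 48*I*p^2 - 30*p + 164*I*p - 120*I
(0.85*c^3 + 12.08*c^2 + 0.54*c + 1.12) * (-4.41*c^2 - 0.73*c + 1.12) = -3.7485*c^5 - 53.8933*c^4 - 10.2478*c^3 + 8.1962*c^2 - 0.2128*c + 1.2544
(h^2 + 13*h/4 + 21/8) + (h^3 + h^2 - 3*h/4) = h^3 + 2*h^2 + 5*h/2 + 21/8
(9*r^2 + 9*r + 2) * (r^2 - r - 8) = 9*r^4 - 79*r^2 - 74*r - 16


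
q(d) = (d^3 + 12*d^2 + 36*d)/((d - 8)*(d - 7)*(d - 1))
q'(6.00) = 141.12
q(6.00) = 86.40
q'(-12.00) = -0.02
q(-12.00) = 0.09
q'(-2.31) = 0.06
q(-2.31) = 0.10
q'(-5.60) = 0.00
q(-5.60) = 0.00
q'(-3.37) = 0.04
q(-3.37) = 0.05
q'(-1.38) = 0.06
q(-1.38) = 0.16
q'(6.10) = 181.32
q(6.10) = 102.41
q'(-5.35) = 0.01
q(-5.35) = 0.00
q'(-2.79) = 0.05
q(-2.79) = 0.07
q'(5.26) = 35.22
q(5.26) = 32.84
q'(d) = (3*d^2 + 24*d + 36)/((d - 8)*(d - 7)*(d - 1)) - (d^3 + 12*d^2 + 36*d)/((d - 8)*(d - 7)*(d - 1)^2) - (d^3 + 12*d^2 + 36*d)/((d - 8)*(d - 7)^2*(d - 1)) - (d^3 + 12*d^2 + 36*d)/((d - 8)^2*(d - 7)*(d - 1))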